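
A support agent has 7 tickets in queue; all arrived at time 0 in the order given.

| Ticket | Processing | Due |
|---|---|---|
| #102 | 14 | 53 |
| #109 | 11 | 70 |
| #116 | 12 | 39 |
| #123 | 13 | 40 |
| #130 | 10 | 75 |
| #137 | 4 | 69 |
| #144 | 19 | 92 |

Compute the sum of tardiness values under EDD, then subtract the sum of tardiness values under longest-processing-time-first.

EDD (increasing due date): #116 #123 #102 #137 #109 #130 #144.
#116: 0→12, due 39, tardiness 0
#123: 12→25, due 40, tardiness 0
#102: 25→39, due 53, tardiness 0
#137: 39→43, due 69, tardiness 0
#109: 43→54, due 70, tardiness 0
#130: 54→64, due 75, tardiness 0
#144: 64→83, due 92, tardiness 0
Sum = 0+0+0+0+0+0+0 = 0.
LPT (decreasing processing time): #144 #102 #123 #116 #109 #130 #137.
#144: 0→19, due 92, tardiness 0
#102: 19→33, due 53, tardiness 0
#123: 33→46, due 40, tardiness 6
#116: 46→58, due 39, tardiness 19
#109: 58→69, due 70, tardiness 0
#130: 69→79, due 75, tardiness 4
#137: 79→83, due 69, tardiness 14
Sum = 0+0+6+19+0+4+14 = 43.
Difference = 0 − 43 = -43.

-43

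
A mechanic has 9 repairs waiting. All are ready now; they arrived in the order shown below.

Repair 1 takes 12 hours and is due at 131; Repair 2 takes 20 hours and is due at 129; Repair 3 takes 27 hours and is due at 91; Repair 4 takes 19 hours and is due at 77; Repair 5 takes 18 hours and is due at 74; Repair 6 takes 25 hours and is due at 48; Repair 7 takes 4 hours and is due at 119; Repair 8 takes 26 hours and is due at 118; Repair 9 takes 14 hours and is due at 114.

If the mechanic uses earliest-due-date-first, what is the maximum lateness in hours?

34

EDD (increasing due date): Repair 6 Repair 5 Repair 4 Repair 3 Repair 9 Repair 8 Repair 7 Repair 2 Repair 1.
Repair 6: 0→25, due 48, lateness -23
Repair 5: 25→43, due 74, lateness -31
Repair 4: 43→62, due 77, lateness -15
Repair 3: 62→89, due 91, lateness -2
Repair 9: 89→103, due 114, lateness -11
Repair 8: 103→129, due 118, lateness 11
Repair 7: 129→133, due 119, lateness 14
Repair 2: 133→153, due 129, lateness 24
Repair 1: 153→165, due 131, lateness 34
Maximum = 34.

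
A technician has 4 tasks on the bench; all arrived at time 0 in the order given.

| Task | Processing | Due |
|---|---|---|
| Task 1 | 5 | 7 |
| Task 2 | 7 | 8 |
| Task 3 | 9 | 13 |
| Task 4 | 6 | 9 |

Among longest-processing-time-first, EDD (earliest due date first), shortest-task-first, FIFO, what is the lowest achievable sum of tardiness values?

LPT (decreasing processing time): Task 3 Task 2 Task 4 Task 1.
Task 3: 0→9, due 13, tardiness 0
Task 2: 9→16, due 8, tardiness 8
Task 4: 16→22, due 9, tardiness 13
Task 1: 22→27, due 7, tardiness 20
Sum = 0+8+13+20 = 41.
EDD (increasing due date): Task 1 Task 2 Task 4 Task 3.
Task 1: 0→5, due 7, tardiness 0
Task 2: 5→12, due 8, tardiness 4
Task 4: 12→18, due 9, tardiness 9
Task 3: 18→27, due 13, tardiness 14
Sum = 0+4+9+14 = 27.
SPT (increasing processing time): Task 1 Task 4 Task 2 Task 3.
Task 1: 0→5, due 7, tardiness 0
Task 4: 5→11, due 9, tardiness 2
Task 2: 11→18, due 8, tardiness 10
Task 3: 18→27, due 13, tardiness 14
Sum = 0+2+10+14 = 26.
FIFO (arrival order): Task 1 Task 2 Task 3 Task 4.
Task 1: 0→5, due 7, tardiness 0
Task 2: 5→12, due 8, tardiness 4
Task 3: 12→21, due 13, tardiness 8
Task 4: 21→27, due 9, tardiness 18
Sum = 0+4+8+18 = 30.
LPT 41, EDD 27, SPT 26, FIFO 30 → minimum 26.

26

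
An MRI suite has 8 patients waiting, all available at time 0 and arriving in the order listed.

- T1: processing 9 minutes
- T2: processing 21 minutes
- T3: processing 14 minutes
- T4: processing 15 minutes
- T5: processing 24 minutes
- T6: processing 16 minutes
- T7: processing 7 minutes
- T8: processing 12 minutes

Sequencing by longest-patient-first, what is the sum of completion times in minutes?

LPT (decreasing processing time): T5 T2 T6 T4 T3 T8 T1 T7.
T5: 0→24
T2: 24→45
T6: 45→61
T4: 61→76
T3: 76→90
T8: 90→102
T1: 102→111
T7: 111→118
Sum = 24+45+61+76+90+102+111+118 = 627.

627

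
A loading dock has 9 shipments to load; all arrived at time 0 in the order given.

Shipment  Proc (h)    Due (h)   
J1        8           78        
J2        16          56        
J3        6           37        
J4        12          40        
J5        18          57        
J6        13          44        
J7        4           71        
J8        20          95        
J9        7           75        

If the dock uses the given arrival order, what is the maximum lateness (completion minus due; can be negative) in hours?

29

FIFO (arrival order): J1 J2 J3 J4 J5 J6 J7 J8 J9.
J1: 0→8, due 78, lateness -70
J2: 8→24, due 56, lateness -32
J3: 24→30, due 37, lateness -7
J4: 30→42, due 40, lateness 2
J5: 42→60, due 57, lateness 3
J6: 60→73, due 44, lateness 29
J7: 73→77, due 71, lateness 6
J8: 77→97, due 95, lateness 2
J9: 97→104, due 75, lateness 29
Maximum = 29.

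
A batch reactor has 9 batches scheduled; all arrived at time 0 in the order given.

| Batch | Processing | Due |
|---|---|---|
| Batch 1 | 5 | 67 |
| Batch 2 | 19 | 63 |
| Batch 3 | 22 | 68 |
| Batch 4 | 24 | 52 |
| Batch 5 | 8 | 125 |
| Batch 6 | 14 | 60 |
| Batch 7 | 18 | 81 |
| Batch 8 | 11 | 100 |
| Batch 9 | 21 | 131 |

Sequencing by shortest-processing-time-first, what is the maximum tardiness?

90

SPT (increasing processing time): Batch 1 Batch 5 Batch 8 Batch 6 Batch 7 Batch 2 Batch 9 Batch 3 Batch 4.
Batch 1: 0→5, due 67, tardiness 0
Batch 5: 5→13, due 125, tardiness 0
Batch 8: 13→24, due 100, tardiness 0
Batch 6: 24→38, due 60, tardiness 0
Batch 7: 38→56, due 81, tardiness 0
Batch 2: 56→75, due 63, tardiness 12
Batch 9: 75→96, due 131, tardiness 0
Batch 3: 96→118, due 68, tardiness 50
Batch 4: 118→142, due 52, tardiness 90
Maximum = 90.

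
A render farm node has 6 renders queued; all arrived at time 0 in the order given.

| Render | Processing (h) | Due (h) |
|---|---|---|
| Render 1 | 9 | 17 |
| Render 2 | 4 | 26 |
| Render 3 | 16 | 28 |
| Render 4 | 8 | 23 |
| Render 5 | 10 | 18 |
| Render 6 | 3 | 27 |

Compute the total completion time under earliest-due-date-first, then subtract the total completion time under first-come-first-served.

-15

EDD (increasing due date): Render 1 Render 5 Render 4 Render 2 Render 6 Render 3.
Render 1: 0→9
Render 5: 9→19
Render 4: 19→27
Render 2: 27→31
Render 6: 31→34
Render 3: 34→50
Sum = 9+19+27+31+34+50 = 170.
FIFO (arrival order): Render 1 Render 2 Render 3 Render 4 Render 5 Render 6.
Render 1: 0→9
Render 2: 9→13
Render 3: 13→29
Render 4: 29→37
Render 5: 37→47
Render 6: 47→50
Sum = 9+13+29+37+47+50 = 185.
Difference = 170 − 185 = -15.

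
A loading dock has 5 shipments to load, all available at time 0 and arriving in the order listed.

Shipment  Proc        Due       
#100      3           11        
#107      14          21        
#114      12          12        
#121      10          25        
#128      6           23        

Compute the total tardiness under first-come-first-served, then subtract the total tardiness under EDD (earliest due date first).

10

FIFO (arrival order): #100 #107 #114 #121 #128.
#100: 0→3, due 11, tardiness 0
#107: 3→17, due 21, tardiness 0
#114: 17→29, due 12, tardiness 17
#121: 29→39, due 25, tardiness 14
#128: 39→45, due 23, tardiness 22
Sum = 0+0+17+14+22 = 53.
EDD (increasing due date): #100 #114 #107 #128 #121.
#100: 0→3, due 11, tardiness 0
#114: 3→15, due 12, tardiness 3
#107: 15→29, due 21, tardiness 8
#128: 29→35, due 23, tardiness 12
#121: 35→45, due 25, tardiness 20
Sum = 0+3+8+12+20 = 43.
Difference = 53 − 43 = 10.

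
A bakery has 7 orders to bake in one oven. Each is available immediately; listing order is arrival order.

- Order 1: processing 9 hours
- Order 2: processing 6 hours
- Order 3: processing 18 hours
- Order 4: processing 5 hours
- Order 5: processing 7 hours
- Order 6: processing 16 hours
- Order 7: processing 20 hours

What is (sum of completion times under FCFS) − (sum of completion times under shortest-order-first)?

36

FIFO (arrival order): Order 1 Order 2 Order 3 Order 4 Order 5 Order 6 Order 7.
Order 1: 0→9
Order 2: 9→15
Order 3: 15→33
Order 4: 33→38
Order 5: 38→45
Order 6: 45→61
Order 7: 61→81
Sum = 9+15+33+38+45+61+81 = 282.
SPT (increasing processing time): Order 4 Order 2 Order 5 Order 1 Order 6 Order 3 Order 7.
Order 4: 0→5
Order 2: 5→11
Order 5: 11→18
Order 1: 18→27
Order 6: 27→43
Order 3: 43→61
Order 7: 61→81
Sum = 5+11+18+27+43+61+81 = 246.
Difference = 282 − 246 = 36.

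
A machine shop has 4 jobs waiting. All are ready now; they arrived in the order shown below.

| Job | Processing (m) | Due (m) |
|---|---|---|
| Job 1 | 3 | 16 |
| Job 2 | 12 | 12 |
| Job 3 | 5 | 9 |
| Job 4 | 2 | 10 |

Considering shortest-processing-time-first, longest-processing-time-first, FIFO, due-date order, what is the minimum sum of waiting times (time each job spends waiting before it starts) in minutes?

SPT (increasing processing time): Job 4 Job 1 Job 3 Job 2.
Job 4: waits 0, runs 0→2
Job 1: waits 2, runs 2→5
Job 3: waits 5, runs 5→10
Job 2: waits 10, runs 10→22
Sum = 0+2+5+10 = 17.
LPT (decreasing processing time): Job 2 Job 3 Job 1 Job 4.
Job 2: waits 0, runs 0→12
Job 3: waits 12, runs 12→17
Job 1: waits 17, runs 17→20
Job 4: waits 20, runs 20→22
Sum = 0+12+17+20 = 49.
FIFO (arrival order): Job 1 Job 2 Job 3 Job 4.
Job 1: waits 0, runs 0→3
Job 2: waits 3, runs 3→15
Job 3: waits 15, runs 15→20
Job 4: waits 20, runs 20→22
Sum = 0+3+15+20 = 38.
EDD (increasing due date): Job 3 Job 4 Job 2 Job 1.
Job 3: waits 0, runs 0→5
Job 4: waits 5, runs 5→7
Job 2: waits 7, runs 7→19
Job 1: waits 19, runs 19→22
Sum = 0+5+7+19 = 31.
SPT 17, LPT 49, FIFO 38, EDD 31 → minimum 17.

17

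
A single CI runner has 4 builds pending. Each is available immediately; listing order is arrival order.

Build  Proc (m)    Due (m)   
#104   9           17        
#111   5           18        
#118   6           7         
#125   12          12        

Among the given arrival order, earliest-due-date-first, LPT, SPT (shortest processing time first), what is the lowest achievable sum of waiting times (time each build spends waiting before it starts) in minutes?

FIFO (arrival order): #104 #111 #118 #125.
#104: waits 0, runs 0→9
#111: waits 9, runs 9→14
#118: waits 14, runs 14→20
#125: waits 20, runs 20→32
Sum = 0+9+14+20 = 43.
EDD (increasing due date): #118 #125 #104 #111.
#118: waits 0, runs 0→6
#125: waits 6, runs 6→18
#104: waits 18, runs 18→27
#111: waits 27, runs 27→32
Sum = 0+6+18+27 = 51.
LPT (decreasing processing time): #125 #104 #118 #111.
#125: waits 0, runs 0→12
#104: waits 12, runs 12→21
#118: waits 21, runs 21→27
#111: waits 27, runs 27→32
Sum = 0+12+21+27 = 60.
SPT (increasing processing time): #111 #118 #104 #125.
#111: waits 0, runs 0→5
#118: waits 5, runs 5→11
#104: waits 11, runs 11→20
#125: waits 20, runs 20→32
Sum = 0+5+11+20 = 36.
FIFO 43, EDD 51, LPT 60, SPT 36 → minimum 36.

36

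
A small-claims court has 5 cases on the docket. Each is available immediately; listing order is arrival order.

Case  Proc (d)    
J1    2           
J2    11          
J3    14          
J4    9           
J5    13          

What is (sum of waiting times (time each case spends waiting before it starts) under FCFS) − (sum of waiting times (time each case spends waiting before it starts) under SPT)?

FIFO (arrival order): J1 J2 J3 J4 J5.
J1: waits 0, runs 0→2
J2: waits 2, runs 2→13
J3: waits 13, runs 13→27
J4: waits 27, runs 27→36
J5: waits 36, runs 36→49
Sum = 0+2+13+27+36 = 78.
SPT (increasing processing time): J1 J4 J2 J5 J3.
J1: waits 0, runs 0→2
J4: waits 2, runs 2→11
J2: waits 11, runs 11→22
J5: waits 22, runs 22→35
J3: waits 35, runs 35→49
Sum = 0+2+11+22+35 = 70.
Difference = 78 − 70 = 8.

8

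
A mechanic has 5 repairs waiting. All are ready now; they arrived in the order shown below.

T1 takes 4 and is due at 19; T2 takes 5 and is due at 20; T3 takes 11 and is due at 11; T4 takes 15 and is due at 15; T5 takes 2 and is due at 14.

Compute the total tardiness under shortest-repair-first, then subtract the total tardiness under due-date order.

SPT (increasing processing time): T5 T1 T2 T3 T4.
T5: 0→2, due 14, tardiness 0
T1: 2→6, due 19, tardiness 0
T2: 6→11, due 20, tardiness 0
T3: 11→22, due 11, tardiness 11
T4: 22→37, due 15, tardiness 22
Sum = 0+0+0+11+22 = 33.
EDD (increasing due date): T3 T5 T4 T1 T2.
T3: 0→11, due 11, tardiness 0
T5: 11→13, due 14, tardiness 0
T4: 13→28, due 15, tardiness 13
T1: 28→32, due 19, tardiness 13
T2: 32→37, due 20, tardiness 17
Sum = 0+0+13+13+17 = 43.
Difference = 33 − 43 = -10.

-10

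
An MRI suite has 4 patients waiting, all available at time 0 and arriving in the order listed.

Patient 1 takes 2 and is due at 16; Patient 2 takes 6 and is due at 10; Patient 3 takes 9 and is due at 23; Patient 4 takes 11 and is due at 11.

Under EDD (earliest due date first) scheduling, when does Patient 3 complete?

28

EDD (increasing due date): Patient 2 Patient 4 Patient 1 Patient 3.
Patient 2: 0→6
Patient 4: 6→17
Patient 1: 17→19
Patient 3: 19→28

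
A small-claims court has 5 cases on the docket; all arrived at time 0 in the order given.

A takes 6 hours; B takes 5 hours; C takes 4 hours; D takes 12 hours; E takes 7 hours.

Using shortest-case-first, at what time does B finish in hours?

9

SPT (increasing processing time): C B A E D.
C: 0→4
B: 4→9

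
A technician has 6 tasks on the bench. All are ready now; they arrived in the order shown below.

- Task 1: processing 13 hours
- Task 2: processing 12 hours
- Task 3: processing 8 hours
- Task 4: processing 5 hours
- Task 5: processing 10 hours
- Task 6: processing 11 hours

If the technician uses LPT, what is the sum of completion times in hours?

LPT (decreasing processing time): Task 1 Task 2 Task 6 Task 5 Task 3 Task 4.
Task 1: 0→13
Task 2: 13→25
Task 6: 25→36
Task 5: 36→46
Task 3: 46→54
Task 4: 54→59
Sum = 13+25+36+46+54+59 = 233.

233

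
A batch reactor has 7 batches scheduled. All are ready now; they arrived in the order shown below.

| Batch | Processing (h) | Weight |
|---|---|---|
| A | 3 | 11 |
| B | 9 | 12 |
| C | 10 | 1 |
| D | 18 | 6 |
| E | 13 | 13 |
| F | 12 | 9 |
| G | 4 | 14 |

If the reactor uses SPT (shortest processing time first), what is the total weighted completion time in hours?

SPT (increasing processing time): A G B C F E D.
A: finishes 3, weight 11, w·C = 33
G: finishes 7, weight 14, w·C = 98
B: finishes 16, weight 12, w·C = 192
C: finishes 26, weight 1, w·C = 26
F: finishes 38, weight 9, w·C = 342
E: finishes 51, weight 13, w·C = 663
D: finishes 69, weight 6, w·C = 414
Sum = 33+98+192+26+342+663+414 = 1768.

1768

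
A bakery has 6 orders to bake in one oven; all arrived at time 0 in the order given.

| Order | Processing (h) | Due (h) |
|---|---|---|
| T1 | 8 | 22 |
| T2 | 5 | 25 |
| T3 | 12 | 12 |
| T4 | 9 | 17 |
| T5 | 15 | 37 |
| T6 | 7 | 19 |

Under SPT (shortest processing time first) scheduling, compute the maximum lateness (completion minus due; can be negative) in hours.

SPT (increasing processing time): T2 T6 T1 T4 T3 T5.
T2: 0→5, due 25, lateness -20
T6: 5→12, due 19, lateness -7
T1: 12→20, due 22, lateness -2
T4: 20→29, due 17, lateness 12
T3: 29→41, due 12, lateness 29
T5: 41→56, due 37, lateness 19
Maximum = 29.

29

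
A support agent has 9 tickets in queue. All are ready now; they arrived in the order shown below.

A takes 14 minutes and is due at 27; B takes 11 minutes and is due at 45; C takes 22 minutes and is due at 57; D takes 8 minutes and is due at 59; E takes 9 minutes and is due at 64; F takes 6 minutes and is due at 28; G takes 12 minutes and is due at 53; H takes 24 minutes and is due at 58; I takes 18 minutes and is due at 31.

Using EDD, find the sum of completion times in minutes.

EDD (increasing due date): A F I B G C H D E.
A: 0→14
F: 14→20
I: 20→38
B: 38→49
G: 49→61
C: 61→83
H: 83→107
D: 107→115
E: 115→124
Sum = 14+20+38+49+61+83+107+115+124 = 611.

611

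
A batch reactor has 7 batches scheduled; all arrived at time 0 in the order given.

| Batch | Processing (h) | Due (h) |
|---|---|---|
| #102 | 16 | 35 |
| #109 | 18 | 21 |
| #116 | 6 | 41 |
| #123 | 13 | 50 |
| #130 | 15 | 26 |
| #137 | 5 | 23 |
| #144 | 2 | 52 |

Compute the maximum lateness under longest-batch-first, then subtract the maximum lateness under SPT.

LPT (decreasing processing time): #109 #102 #130 #123 #116 #137 #144.
#109: 0→18, due 21, lateness -3
#102: 18→34, due 35, lateness -1
#130: 34→49, due 26, lateness 23
#123: 49→62, due 50, lateness 12
#116: 62→68, due 41, lateness 27
#137: 68→73, due 23, lateness 50
#144: 73→75, due 52, lateness 23
Maximum = 50.
SPT (increasing processing time): #144 #137 #116 #123 #130 #102 #109.
#144: 0→2, due 52, lateness -50
#137: 2→7, due 23, lateness -16
#116: 7→13, due 41, lateness -28
#123: 13→26, due 50, lateness -24
#130: 26→41, due 26, lateness 15
#102: 41→57, due 35, lateness 22
#109: 57→75, due 21, lateness 54
Maximum = 54.
Difference = 50 − 54 = -4.

-4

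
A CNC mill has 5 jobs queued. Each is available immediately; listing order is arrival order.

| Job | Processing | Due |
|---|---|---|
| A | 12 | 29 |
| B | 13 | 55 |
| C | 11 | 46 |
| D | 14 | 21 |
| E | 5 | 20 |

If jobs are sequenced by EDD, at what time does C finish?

42

EDD (increasing due date): E D A C B.
E: 0→5
D: 5→19
A: 19→31
C: 31→42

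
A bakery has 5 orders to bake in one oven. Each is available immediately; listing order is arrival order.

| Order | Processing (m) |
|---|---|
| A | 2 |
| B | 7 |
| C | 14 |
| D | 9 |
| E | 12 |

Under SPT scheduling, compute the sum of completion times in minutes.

SPT (increasing processing time): A B D E C.
A: 0→2
B: 2→9
D: 9→18
E: 18→30
C: 30→44
Sum = 2+9+18+30+44 = 103.

103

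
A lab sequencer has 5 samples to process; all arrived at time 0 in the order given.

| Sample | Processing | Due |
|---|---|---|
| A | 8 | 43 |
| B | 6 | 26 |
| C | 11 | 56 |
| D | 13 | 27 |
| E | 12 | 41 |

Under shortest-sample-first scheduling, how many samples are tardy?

SPT (increasing processing time): B A C E D.
B: 0→6, due 26, tardiness 0
A: 6→14, due 43, tardiness 0
C: 14→25, due 56, tardiness 0
E: 25→37, due 41, tardiness 0
D: 37→50, due 27, tardiness 23
Late samples: 1.

1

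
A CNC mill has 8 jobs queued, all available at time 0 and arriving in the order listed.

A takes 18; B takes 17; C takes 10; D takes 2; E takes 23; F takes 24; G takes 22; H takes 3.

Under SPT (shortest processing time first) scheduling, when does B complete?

SPT (increasing processing time): D H C B A G E F.
D: 0→2
H: 2→5
C: 5→15
B: 15→32

32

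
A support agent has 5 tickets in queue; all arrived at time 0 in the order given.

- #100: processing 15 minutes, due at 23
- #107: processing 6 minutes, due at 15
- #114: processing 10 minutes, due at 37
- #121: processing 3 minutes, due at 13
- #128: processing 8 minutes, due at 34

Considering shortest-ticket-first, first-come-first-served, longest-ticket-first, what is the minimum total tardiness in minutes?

SPT (increasing processing time): #121 #107 #128 #114 #100.
#121: 0→3, due 13, tardiness 0
#107: 3→9, due 15, tardiness 0
#128: 9→17, due 34, tardiness 0
#114: 17→27, due 37, tardiness 0
#100: 27→42, due 23, tardiness 19
Sum = 0+0+0+0+19 = 19.
FIFO (arrival order): #100 #107 #114 #121 #128.
#100: 0→15, due 23, tardiness 0
#107: 15→21, due 15, tardiness 6
#114: 21→31, due 37, tardiness 0
#121: 31→34, due 13, tardiness 21
#128: 34→42, due 34, tardiness 8
Sum = 0+6+0+21+8 = 35.
LPT (decreasing processing time): #100 #114 #128 #107 #121.
#100: 0→15, due 23, tardiness 0
#114: 15→25, due 37, tardiness 0
#128: 25→33, due 34, tardiness 0
#107: 33→39, due 15, tardiness 24
#121: 39→42, due 13, tardiness 29
Sum = 0+0+0+24+29 = 53.
SPT 19, FIFO 35, LPT 53 → minimum 19.

19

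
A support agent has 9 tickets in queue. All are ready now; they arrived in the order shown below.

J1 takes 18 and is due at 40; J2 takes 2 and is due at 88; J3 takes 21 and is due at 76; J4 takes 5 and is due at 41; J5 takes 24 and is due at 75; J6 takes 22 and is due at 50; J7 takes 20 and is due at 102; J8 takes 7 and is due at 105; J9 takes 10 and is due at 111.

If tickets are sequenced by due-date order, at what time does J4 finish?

EDD (increasing due date): J1 J4 J6 J5 J3 J2 J7 J8 J9.
J1: 0→18
J4: 18→23

23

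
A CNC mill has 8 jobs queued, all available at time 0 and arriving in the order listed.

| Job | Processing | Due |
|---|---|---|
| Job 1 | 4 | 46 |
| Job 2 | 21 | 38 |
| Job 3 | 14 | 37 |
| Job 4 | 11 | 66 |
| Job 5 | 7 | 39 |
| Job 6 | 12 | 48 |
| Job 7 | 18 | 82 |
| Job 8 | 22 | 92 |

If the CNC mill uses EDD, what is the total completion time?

EDD (increasing due date): Job 3 Job 2 Job 5 Job 1 Job 6 Job 4 Job 7 Job 8.
Job 3: 0→14
Job 2: 14→35
Job 5: 35→42
Job 1: 42→46
Job 6: 46→58
Job 4: 58→69
Job 7: 69→87
Job 8: 87→109
Sum = 14+35+42+46+58+69+87+109 = 460.

460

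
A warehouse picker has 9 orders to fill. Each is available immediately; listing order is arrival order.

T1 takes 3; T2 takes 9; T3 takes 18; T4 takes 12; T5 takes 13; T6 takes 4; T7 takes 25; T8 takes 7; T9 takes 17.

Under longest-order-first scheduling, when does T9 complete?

60

LPT (decreasing processing time): T7 T3 T9 T5 T4 T2 T8 T6 T1.
T7: 0→25
T3: 25→43
T9: 43→60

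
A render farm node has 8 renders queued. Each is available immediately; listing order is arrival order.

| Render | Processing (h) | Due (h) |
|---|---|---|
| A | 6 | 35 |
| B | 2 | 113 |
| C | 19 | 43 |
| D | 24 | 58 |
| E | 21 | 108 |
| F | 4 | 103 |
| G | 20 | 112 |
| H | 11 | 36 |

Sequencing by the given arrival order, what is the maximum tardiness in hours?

FIFO (arrival order): A B C D E F G H.
A: 0→6, due 35, tardiness 0
B: 6→8, due 113, tardiness 0
C: 8→27, due 43, tardiness 0
D: 27→51, due 58, tardiness 0
E: 51→72, due 108, tardiness 0
F: 72→76, due 103, tardiness 0
G: 76→96, due 112, tardiness 0
H: 96→107, due 36, tardiness 71
Maximum = 71.

71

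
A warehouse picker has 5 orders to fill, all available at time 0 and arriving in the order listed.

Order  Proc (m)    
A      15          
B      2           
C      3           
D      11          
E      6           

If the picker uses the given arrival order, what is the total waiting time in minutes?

83

FIFO (arrival order): A B C D E.
A: waits 0, runs 0→15
B: waits 15, runs 15→17
C: waits 17, runs 17→20
D: waits 20, runs 20→31
E: waits 31, runs 31→37
Sum = 0+15+17+20+31 = 83.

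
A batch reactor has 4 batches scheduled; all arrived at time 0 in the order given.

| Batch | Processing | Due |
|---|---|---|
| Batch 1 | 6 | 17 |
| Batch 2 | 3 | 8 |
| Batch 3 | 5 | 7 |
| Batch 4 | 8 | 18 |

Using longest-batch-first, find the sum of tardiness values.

LPT (decreasing processing time): Batch 4 Batch 1 Batch 3 Batch 2.
Batch 4: 0→8, due 18, tardiness 0
Batch 1: 8→14, due 17, tardiness 0
Batch 3: 14→19, due 7, tardiness 12
Batch 2: 19→22, due 8, tardiness 14
Sum = 0+0+12+14 = 26.

26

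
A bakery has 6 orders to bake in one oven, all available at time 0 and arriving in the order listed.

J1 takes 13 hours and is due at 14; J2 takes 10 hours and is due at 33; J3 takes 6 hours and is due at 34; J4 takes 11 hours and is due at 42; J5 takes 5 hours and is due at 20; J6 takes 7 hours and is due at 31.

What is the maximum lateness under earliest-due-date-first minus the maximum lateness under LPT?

EDD (increasing due date): J1 J5 J6 J2 J3 J4.
J1: 0→13, due 14, lateness -1
J5: 13→18, due 20, lateness -2
J6: 18→25, due 31, lateness -6
J2: 25→35, due 33, lateness 2
J3: 35→41, due 34, lateness 7
J4: 41→52, due 42, lateness 10
Maximum = 10.
LPT (decreasing processing time): J1 J4 J2 J6 J3 J5.
J1: 0→13, due 14, lateness -1
J4: 13→24, due 42, lateness -18
J2: 24→34, due 33, lateness 1
J6: 34→41, due 31, lateness 10
J3: 41→47, due 34, lateness 13
J5: 47→52, due 20, lateness 32
Maximum = 32.
Difference = 10 − 32 = -22.

-22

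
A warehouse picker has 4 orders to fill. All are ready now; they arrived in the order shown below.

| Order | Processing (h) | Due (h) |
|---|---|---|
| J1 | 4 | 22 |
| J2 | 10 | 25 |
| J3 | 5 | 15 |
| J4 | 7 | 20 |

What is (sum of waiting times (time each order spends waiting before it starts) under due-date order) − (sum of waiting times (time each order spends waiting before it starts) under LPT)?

-16

EDD (increasing due date): J3 J4 J1 J2.
J3: waits 0, runs 0→5
J4: waits 5, runs 5→12
J1: waits 12, runs 12→16
J2: waits 16, runs 16→26
Sum = 0+5+12+16 = 33.
LPT (decreasing processing time): J2 J4 J3 J1.
J2: waits 0, runs 0→10
J4: waits 10, runs 10→17
J3: waits 17, runs 17→22
J1: waits 22, runs 22→26
Sum = 0+10+17+22 = 49.
Difference = 33 − 49 = -16.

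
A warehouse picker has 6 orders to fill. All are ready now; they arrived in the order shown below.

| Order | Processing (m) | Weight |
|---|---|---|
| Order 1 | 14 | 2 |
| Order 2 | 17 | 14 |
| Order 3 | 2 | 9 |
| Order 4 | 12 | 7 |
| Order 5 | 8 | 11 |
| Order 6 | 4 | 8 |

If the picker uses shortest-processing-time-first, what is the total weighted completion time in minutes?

SPT (increasing processing time): Order 3 Order 6 Order 5 Order 4 Order 1 Order 2.
Order 3: finishes 2, weight 9, w·C = 18
Order 6: finishes 6, weight 8, w·C = 48
Order 5: finishes 14, weight 11, w·C = 154
Order 4: finishes 26, weight 7, w·C = 182
Order 1: finishes 40, weight 2, w·C = 80
Order 2: finishes 57, weight 14, w·C = 798
Sum = 18+48+154+182+80+798 = 1280.

1280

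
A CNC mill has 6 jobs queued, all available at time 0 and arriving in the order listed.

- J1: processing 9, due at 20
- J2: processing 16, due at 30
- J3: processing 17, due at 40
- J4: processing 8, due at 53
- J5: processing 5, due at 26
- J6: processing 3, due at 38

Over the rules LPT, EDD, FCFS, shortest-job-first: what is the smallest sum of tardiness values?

LPT (decreasing processing time): J3 J2 J1 J4 J5 J6.
J3: 0→17, due 40, tardiness 0
J2: 17→33, due 30, tardiness 3
J1: 33→42, due 20, tardiness 22
J4: 42→50, due 53, tardiness 0
J5: 50→55, due 26, tardiness 29
J6: 55→58, due 38, tardiness 20
Sum = 0+3+22+0+29+20 = 74.
EDD (increasing due date): J1 J5 J2 J6 J3 J4.
J1: 0→9, due 20, tardiness 0
J5: 9→14, due 26, tardiness 0
J2: 14→30, due 30, tardiness 0
J6: 30→33, due 38, tardiness 0
J3: 33→50, due 40, tardiness 10
J4: 50→58, due 53, tardiness 5
Sum = 0+0+0+0+10+5 = 15.
FIFO (arrival order): J1 J2 J3 J4 J5 J6.
J1: 0→9, due 20, tardiness 0
J2: 9→25, due 30, tardiness 0
J3: 25→42, due 40, tardiness 2
J4: 42→50, due 53, tardiness 0
J5: 50→55, due 26, tardiness 29
J6: 55→58, due 38, tardiness 20
Sum = 0+0+2+0+29+20 = 51.
SPT (increasing processing time): J6 J5 J4 J1 J2 J3.
J6: 0→3, due 38, tardiness 0
J5: 3→8, due 26, tardiness 0
J4: 8→16, due 53, tardiness 0
J1: 16→25, due 20, tardiness 5
J2: 25→41, due 30, tardiness 11
J3: 41→58, due 40, tardiness 18
Sum = 0+0+0+5+11+18 = 34.
LPT 74, EDD 15, FIFO 51, SPT 34 → minimum 15.

15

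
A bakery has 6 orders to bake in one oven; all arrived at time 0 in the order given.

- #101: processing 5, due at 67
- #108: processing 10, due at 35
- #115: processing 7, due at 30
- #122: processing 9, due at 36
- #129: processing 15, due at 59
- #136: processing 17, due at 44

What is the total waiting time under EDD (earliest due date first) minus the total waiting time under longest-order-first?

-49

EDD (increasing due date): #115 #108 #122 #136 #129 #101.
#115: waits 0, runs 0→7
#108: waits 7, runs 7→17
#122: waits 17, runs 17→26
#136: waits 26, runs 26→43
#129: waits 43, runs 43→58
#101: waits 58, runs 58→63
Sum = 0+7+17+26+43+58 = 151.
LPT (decreasing processing time): #136 #129 #108 #122 #115 #101.
#136: waits 0, runs 0→17
#129: waits 17, runs 17→32
#108: waits 32, runs 32→42
#122: waits 42, runs 42→51
#115: waits 51, runs 51→58
#101: waits 58, runs 58→63
Sum = 0+17+32+42+51+58 = 200.
Difference = 151 − 200 = -49.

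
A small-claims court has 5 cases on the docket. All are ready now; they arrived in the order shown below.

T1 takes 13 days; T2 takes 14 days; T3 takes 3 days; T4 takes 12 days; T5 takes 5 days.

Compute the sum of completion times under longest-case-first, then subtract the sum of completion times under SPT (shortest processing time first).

60

LPT (decreasing processing time): T2 T1 T4 T5 T3.
T2: 0→14
T1: 14→27
T4: 27→39
T5: 39→44
T3: 44→47
Sum = 14+27+39+44+47 = 171.
SPT (increasing processing time): T3 T5 T4 T1 T2.
T3: 0→3
T5: 3→8
T4: 8→20
T1: 20→33
T2: 33→47
Sum = 3+8+20+33+47 = 111.
Difference = 171 − 111 = 60.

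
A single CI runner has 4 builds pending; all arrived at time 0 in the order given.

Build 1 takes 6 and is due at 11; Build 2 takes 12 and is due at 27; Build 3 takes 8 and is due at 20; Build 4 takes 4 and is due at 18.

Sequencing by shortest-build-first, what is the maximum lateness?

SPT (increasing processing time): Build 4 Build 1 Build 3 Build 2.
Build 4: 0→4, due 18, lateness -14
Build 1: 4→10, due 11, lateness -1
Build 3: 10→18, due 20, lateness -2
Build 2: 18→30, due 27, lateness 3
Maximum = 3.

3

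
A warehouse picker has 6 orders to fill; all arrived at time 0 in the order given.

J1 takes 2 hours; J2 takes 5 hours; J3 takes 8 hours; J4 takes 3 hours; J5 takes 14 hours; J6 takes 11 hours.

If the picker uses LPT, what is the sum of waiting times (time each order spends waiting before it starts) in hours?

LPT (decreasing processing time): J5 J6 J3 J2 J4 J1.
J5: waits 0, runs 0→14
J6: waits 14, runs 14→25
J3: waits 25, runs 25→33
J2: waits 33, runs 33→38
J4: waits 38, runs 38→41
J1: waits 41, runs 41→43
Sum = 0+14+25+33+38+41 = 151.

151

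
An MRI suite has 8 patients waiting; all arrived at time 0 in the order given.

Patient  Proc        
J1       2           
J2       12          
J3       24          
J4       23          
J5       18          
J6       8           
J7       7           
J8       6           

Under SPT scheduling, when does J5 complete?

SPT (increasing processing time): J1 J8 J7 J6 J2 J5 J4 J3.
J1: 0→2
J8: 2→8
J7: 8→15
J6: 15→23
J2: 23→35
J5: 35→53

53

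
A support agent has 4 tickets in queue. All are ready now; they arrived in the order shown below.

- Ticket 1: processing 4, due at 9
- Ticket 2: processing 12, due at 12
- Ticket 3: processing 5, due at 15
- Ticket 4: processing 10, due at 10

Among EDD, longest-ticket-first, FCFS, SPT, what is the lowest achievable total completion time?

63

EDD (increasing due date): Ticket 1 Ticket 4 Ticket 2 Ticket 3.
Ticket 1: 0→4
Ticket 4: 4→14
Ticket 2: 14→26
Ticket 3: 26→31
Sum = 4+14+26+31 = 75.
LPT (decreasing processing time): Ticket 2 Ticket 4 Ticket 3 Ticket 1.
Ticket 2: 0→12
Ticket 4: 12→22
Ticket 3: 22→27
Ticket 1: 27→31
Sum = 12+22+27+31 = 92.
FIFO (arrival order): Ticket 1 Ticket 2 Ticket 3 Ticket 4.
Ticket 1: 0→4
Ticket 2: 4→16
Ticket 3: 16→21
Ticket 4: 21→31
Sum = 4+16+21+31 = 72.
SPT (increasing processing time): Ticket 1 Ticket 3 Ticket 4 Ticket 2.
Ticket 1: 0→4
Ticket 3: 4→9
Ticket 4: 9→19
Ticket 2: 19→31
Sum = 4+9+19+31 = 63.
EDD 75, LPT 92, FIFO 72, SPT 63 → minimum 63.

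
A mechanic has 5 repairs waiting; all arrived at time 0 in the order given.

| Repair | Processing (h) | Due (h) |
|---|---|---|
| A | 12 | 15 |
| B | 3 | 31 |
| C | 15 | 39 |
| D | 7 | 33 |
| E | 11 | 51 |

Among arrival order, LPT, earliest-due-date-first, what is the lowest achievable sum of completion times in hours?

134

FIFO (arrival order): A B C D E.
A: 0→12
B: 12→15
C: 15→30
D: 30→37
E: 37→48
Sum = 12+15+30+37+48 = 142.
LPT (decreasing processing time): C A E D B.
C: 0→15
A: 15→27
E: 27→38
D: 38→45
B: 45→48
Sum = 15+27+38+45+48 = 173.
EDD (increasing due date): A B D C E.
A: 0→12
B: 12→15
D: 15→22
C: 22→37
E: 37→48
Sum = 12+15+22+37+48 = 134.
FIFO 142, LPT 173, EDD 134 → minimum 134.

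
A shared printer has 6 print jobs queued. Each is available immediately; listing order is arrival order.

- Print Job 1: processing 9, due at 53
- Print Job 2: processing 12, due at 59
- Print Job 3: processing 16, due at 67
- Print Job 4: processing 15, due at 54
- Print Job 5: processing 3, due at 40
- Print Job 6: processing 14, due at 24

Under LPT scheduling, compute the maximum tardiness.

29

LPT (decreasing processing time): Print Job 3 Print Job 4 Print Job 6 Print Job 2 Print Job 1 Print Job 5.
Print Job 3: 0→16, due 67, tardiness 0
Print Job 4: 16→31, due 54, tardiness 0
Print Job 6: 31→45, due 24, tardiness 21
Print Job 2: 45→57, due 59, tardiness 0
Print Job 1: 57→66, due 53, tardiness 13
Print Job 5: 66→69, due 40, tardiness 29
Maximum = 29.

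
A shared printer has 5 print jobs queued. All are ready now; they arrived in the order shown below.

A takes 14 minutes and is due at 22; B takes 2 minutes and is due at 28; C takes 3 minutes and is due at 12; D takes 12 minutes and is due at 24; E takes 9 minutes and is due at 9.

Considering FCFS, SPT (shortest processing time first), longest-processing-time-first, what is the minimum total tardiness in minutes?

25

FIFO (arrival order): A B C D E.
A: 0→14, due 22, tardiness 0
B: 14→16, due 28, tardiness 0
C: 16→19, due 12, tardiness 7
D: 19→31, due 24, tardiness 7
E: 31→40, due 9, tardiness 31
Sum = 0+0+7+7+31 = 45.
SPT (increasing processing time): B C E D A.
B: 0→2, due 28, tardiness 0
C: 2→5, due 12, tardiness 0
E: 5→14, due 9, tardiness 5
D: 14→26, due 24, tardiness 2
A: 26→40, due 22, tardiness 18
Sum = 0+0+5+2+18 = 25.
LPT (decreasing processing time): A D E C B.
A: 0→14, due 22, tardiness 0
D: 14→26, due 24, tardiness 2
E: 26→35, due 9, tardiness 26
C: 35→38, due 12, tardiness 26
B: 38→40, due 28, tardiness 12
Sum = 0+2+26+26+12 = 66.
FIFO 45, SPT 25, LPT 66 → minimum 25.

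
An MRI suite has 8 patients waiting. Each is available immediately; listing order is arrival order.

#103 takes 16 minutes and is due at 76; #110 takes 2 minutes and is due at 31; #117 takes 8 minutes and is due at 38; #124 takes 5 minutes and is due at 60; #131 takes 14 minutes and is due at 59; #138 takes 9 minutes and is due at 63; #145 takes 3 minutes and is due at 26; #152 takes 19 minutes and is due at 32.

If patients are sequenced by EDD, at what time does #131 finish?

46

EDD (increasing due date): #145 #110 #152 #117 #131 #124 #138 #103.
#145: 0→3
#110: 3→5
#152: 5→24
#117: 24→32
#131: 32→46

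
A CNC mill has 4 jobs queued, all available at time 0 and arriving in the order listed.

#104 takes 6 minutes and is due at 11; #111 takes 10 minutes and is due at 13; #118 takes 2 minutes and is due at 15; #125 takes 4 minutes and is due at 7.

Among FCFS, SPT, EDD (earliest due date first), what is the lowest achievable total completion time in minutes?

42

FIFO (arrival order): #104 #111 #118 #125.
#104: 0→6
#111: 6→16
#118: 16→18
#125: 18→22
Sum = 6+16+18+22 = 62.
SPT (increasing processing time): #118 #125 #104 #111.
#118: 0→2
#125: 2→6
#104: 6→12
#111: 12→22
Sum = 2+6+12+22 = 42.
EDD (increasing due date): #125 #104 #111 #118.
#125: 0→4
#104: 4→10
#111: 10→20
#118: 20→22
Sum = 4+10+20+22 = 56.
FIFO 62, SPT 42, EDD 56 → minimum 42.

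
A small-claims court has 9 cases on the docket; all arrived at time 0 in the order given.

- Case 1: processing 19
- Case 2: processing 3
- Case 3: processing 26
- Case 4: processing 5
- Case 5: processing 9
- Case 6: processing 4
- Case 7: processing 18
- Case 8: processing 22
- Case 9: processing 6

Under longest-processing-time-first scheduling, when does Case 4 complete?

105

LPT (decreasing processing time): Case 3 Case 8 Case 1 Case 7 Case 5 Case 9 Case 4 Case 6 Case 2.
Case 3: 0→26
Case 8: 26→48
Case 1: 48→67
Case 7: 67→85
Case 5: 85→94
Case 9: 94→100
Case 4: 100→105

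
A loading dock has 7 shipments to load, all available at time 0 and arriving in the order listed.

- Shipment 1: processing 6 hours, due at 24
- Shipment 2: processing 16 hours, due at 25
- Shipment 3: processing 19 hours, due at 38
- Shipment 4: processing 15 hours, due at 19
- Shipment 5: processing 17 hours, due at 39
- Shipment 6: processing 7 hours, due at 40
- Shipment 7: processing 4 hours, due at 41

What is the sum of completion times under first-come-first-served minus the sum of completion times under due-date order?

-4

FIFO (arrival order): Shipment 1 Shipment 2 Shipment 3 Shipment 4 Shipment 5 Shipment 6 Shipment 7.
Shipment 1: 0→6
Shipment 2: 6→22
Shipment 3: 22→41
Shipment 4: 41→56
Shipment 5: 56→73
Shipment 6: 73→80
Shipment 7: 80→84
Sum = 6+22+41+56+73+80+84 = 362.
EDD (increasing due date): Shipment 4 Shipment 1 Shipment 2 Shipment 3 Shipment 5 Shipment 6 Shipment 7.
Shipment 4: 0→15
Shipment 1: 15→21
Shipment 2: 21→37
Shipment 3: 37→56
Shipment 5: 56→73
Shipment 6: 73→80
Shipment 7: 80→84
Sum = 15+21+37+56+73+80+84 = 366.
Difference = 362 − 366 = -4.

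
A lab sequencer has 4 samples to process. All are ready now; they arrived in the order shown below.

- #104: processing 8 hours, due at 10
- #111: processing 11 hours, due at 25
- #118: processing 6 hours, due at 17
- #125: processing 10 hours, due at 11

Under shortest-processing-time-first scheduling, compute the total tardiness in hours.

SPT (increasing processing time): #118 #104 #125 #111.
#118: 0→6, due 17, tardiness 0
#104: 6→14, due 10, tardiness 4
#125: 14→24, due 11, tardiness 13
#111: 24→35, due 25, tardiness 10
Sum = 0+4+13+10 = 27.

27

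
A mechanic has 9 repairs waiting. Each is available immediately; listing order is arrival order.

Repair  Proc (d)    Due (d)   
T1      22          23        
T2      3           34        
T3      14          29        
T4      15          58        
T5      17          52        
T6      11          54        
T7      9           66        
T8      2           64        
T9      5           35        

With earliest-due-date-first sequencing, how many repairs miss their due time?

8

EDD (increasing due date): T1 T3 T2 T9 T5 T6 T4 T8 T7.
T1: 0→22, due 23, tardiness 0
T3: 22→36, due 29, tardiness 7
T2: 36→39, due 34, tardiness 5
T9: 39→44, due 35, tardiness 9
T5: 44→61, due 52, tardiness 9
T6: 61→72, due 54, tardiness 18
T4: 72→87, due 58, tardiness 29
T8: 87→89, due 64, tardiness 25
T7: 89→98, due 66, tardiness 32
Late repairs: 8.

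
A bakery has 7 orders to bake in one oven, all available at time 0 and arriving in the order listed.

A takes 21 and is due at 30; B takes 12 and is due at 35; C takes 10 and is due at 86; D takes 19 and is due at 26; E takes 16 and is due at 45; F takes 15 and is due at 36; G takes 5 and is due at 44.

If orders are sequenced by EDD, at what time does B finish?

52

EDD (increasing due date): D A B F G E C.
D: 0→19
A: 19→40
B: 40→52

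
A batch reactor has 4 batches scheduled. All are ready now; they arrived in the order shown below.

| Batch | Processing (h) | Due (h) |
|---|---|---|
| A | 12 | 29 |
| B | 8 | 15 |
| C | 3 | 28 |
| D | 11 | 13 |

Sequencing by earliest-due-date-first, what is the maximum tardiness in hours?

EDD (increasing due date): D B C A.
D: 0→11, due 13, tardiness 0
B: 11→19, due 15, tardiness 4
C: 19→22, due 28, tardiness 0
A: 22→34, due 29, tardiness 5
Maximum = 5.

5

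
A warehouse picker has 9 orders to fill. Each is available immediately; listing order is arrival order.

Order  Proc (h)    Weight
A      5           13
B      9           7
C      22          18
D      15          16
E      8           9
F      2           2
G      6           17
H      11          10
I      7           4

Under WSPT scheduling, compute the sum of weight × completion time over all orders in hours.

3630

WSPT (decreasing weight/processing-time ratio): G A E D F H C B I.
G: finishes 6, weight 17, w·C = 102
A: finishes 11, weight 13, w·C = 143
E: finishes 19, weight 9, w·C = 171
D: finishes 34, weight 16, w·C = 544
F: finishes 36, weight 2, w·C = 72
H: finishes 47, weight 10, w·C = 470
C: finishes 69, weight 18, w·C = 1242
B: finishes 78, weight 7, w·C = 546
I: finishes 85, weight 4, w·C = 340
Sum = 102+143+171+544+72+470+1242+546+340 = 3630.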